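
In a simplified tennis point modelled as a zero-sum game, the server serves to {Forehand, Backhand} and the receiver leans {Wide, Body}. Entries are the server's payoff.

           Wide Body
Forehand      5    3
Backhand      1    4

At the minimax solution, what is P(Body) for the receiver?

Row minima: Forehand → 3, Backhand → 1; maximin = 3.
Column maxima: Wide → 5, Body → 4; minimax = 4.
3 ≠ 4, so there is no saddle point; optimal play is mixed.
Let the server play Forehand with probability p. Expected payoff against Wide: 5p + 1(1−p) = 4p + 1; against Body: 3p + 4(1−p) = −p + 4.
Setting these equal: 4p + 1 = −p + 4 ⇒ 5p = 3 ⇒ p = 3/5, and the value is (4)·(3/5) + 1 = 17/5.
For the receiver: with q = P(Wide), equating Forehand's and Backhand's payoffs gives 2q + 3 = −3q + 4 ⇒ q = 1/5.

4/5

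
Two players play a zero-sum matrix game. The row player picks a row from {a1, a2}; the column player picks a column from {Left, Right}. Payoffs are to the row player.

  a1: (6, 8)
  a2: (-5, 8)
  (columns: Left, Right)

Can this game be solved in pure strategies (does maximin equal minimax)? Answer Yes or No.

Yes

Row minima: a1 → 6, a2 → -5; maximin = 6.
Column maxima: Left → 6, Right → 8; minimax = 6.
maximin = minimax = 6, so a saddle point exists.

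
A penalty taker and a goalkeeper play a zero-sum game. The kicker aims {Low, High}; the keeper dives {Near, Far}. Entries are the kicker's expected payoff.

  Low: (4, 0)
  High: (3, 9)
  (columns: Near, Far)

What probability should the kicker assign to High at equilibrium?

2/5

Row minima: Low → 0, High → 3; maximin = 3.
Column maxima: Near → 4, Far → 9; minimax = 4.
3 ≠ 4, so there is no saddle point; optimal play is mixed.
Let the kicker play Low with probability p. Expected payoff against Near: 4p + 3(1−p) = p + 3; against Far: 0p + 9(1−p) = −9p + 9.
Setting these equal: p + 3 = −9p + 9 ⇒ 10p = 6 ⇒ p = 3/5, and the value is (1)·(3/5) + 3 = 18/5.
For the keeper: with q = P(Near), equating Low's and High's payoffs gives 4q = −6q + 9 ⇒ q = 9/10.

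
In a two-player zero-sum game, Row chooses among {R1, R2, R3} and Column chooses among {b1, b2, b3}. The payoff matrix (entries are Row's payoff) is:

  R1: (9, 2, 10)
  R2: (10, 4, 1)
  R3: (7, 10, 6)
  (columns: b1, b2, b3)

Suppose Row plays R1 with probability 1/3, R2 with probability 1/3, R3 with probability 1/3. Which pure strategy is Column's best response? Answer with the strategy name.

b2

If Column plays b1, Row's expected payoff is (1/3)·9 + (1/3)·10 + (1/3)·7 = 26/3.
If Column plays b2, Row's expected payoff is (1/3)·2 + (1/3)·4 + (1/3)·10 = 16/3.
If Column plays b3, Row's expected payoff is (1/3)·10 + (1/3)·1 + (1/3)·6 = 17/3.
Column minimizes Row's payoff; the smallest is 16/3, so the best response is b2.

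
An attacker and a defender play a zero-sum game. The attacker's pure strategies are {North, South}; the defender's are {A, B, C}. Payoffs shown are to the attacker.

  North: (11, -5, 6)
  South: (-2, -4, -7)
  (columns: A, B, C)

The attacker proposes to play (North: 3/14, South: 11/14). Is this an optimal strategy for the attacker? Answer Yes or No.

Against A this mix gives (3/14)·11 + (11/14)·(-2) = 11/14.
Against B this mix gives (3/14)·(-5) + (11/14)·(-4) = -59/14.
Against C this mix gives (3/14)·6 + (11/14)·(-7) = -59/14.
All of the defender's active replies (B, C) yield -59/14, and no column does worse for the attacker. The mix makes the defender indifferent and guarantees -59/14, so it is optimal.

Yes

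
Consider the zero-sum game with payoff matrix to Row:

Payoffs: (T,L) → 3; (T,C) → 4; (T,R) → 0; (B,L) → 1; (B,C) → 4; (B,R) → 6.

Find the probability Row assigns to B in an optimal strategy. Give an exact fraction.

3/8

Row minima: T → 0, B → 1; maximin = 1.
Column maxima: L → 3, C → 4, R → 6; minimax = 3.
1 ≠ 3, so there is no saddle point; optimal play is mixed.
C is strictly dominated by L (it gives Row strictly more in every row), so Column never plays it.
On the remaining 2×2 (T, B vs L, R):
Let Row play T with probability p. Expected payoff against L: 3p + 1(1−p) = 2p + 1; against R: 0p + 6(1−p) = −6p + 6.
Setting these equal: 2p + 1 = −6p + 6 ⇒ 8p = 5 ⇒ p = 5/8, and the value is (2)·(5/8) + 1 = 9/4.
For Column: with q = P(L), equating T's and B's payoffs gives 3q = −5q + 6 ⇒ q = 3/4.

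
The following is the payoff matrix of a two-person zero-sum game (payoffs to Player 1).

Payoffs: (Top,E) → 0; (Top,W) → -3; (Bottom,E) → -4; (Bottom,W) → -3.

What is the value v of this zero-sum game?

Row minima: Top → -3, Bottom → -4; maximin = -3.
Column maxima: E → 0, W → -3; minimax = -3.
Since maximin = minimax = -3, there is a saddle point and the value is -3.

-3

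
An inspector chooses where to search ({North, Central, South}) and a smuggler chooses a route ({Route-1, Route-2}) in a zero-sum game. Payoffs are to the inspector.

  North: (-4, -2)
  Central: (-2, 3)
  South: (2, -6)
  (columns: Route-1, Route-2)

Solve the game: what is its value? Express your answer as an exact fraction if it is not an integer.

Row minima: North → -4, Central → -2, South → -6; maximin = -2.
Column maxima: Route-1 → 2, Route-2 → 3; minimax = 2.
-2 ≠ 2, so there is no saddle point; optimal play is mixed.
North is strictly dominated by Central, so the inspector never plays it.
On the remaining 2×2 (Central, South vs Route-1, Route-2):
Let the inspector play Central with probability p. Expected payoff against Route-1: (-2)p + 2(1−p) = −4p + 2; against Route-2: 3p + (-6)(1−p) = 9p − 6.
Setting these equal: −4p + 2 = 9p − 6 ⇒ −13p = -8 ⇒ p = 8/13, and the value is (-4)·(8/13) + 2 = -6/13.
For the smuggler: with q = P(Route-1), equating Central's and South's payoffs gives −5q + 3 = 8q − 6 ⇒ q = 9/13.

-6/13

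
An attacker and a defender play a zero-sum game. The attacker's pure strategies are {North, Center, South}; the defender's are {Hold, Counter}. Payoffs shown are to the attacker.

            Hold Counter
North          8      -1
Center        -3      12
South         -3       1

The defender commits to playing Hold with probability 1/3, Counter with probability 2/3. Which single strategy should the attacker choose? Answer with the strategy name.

Expected payoff of North: (1/3)·8 + (2/3)·(-1) = 2.
Expected payoff of Center: (1/3)·(-3) + (2/3)·12 = 7.
Expected payoff of South: (1/3)·(-3) + (2/3)·1 = -1/3.
The largest is 7, so the attacker's best response is Center.

Center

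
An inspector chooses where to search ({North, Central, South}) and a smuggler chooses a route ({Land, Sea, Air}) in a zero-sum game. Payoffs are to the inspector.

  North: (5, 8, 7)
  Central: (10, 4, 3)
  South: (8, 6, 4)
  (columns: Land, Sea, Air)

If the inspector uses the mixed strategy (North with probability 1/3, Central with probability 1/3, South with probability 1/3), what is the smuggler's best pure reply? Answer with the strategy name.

Air

If the smuggler plays Land, the inspector's expected payoff is (1/3)·5 + (1/3)·10 + (1/3)·8 = 23/3.
If the smuggler plays Sea, the inspector's expected payoff is (1/3)·8 + (1/3)·4 + (1/3)·6 = 6.
If the smuggler plays Air, the inspector's expected payoff is (1/3)·7 + (1/3)·3 + (1/3)·4 = 14/3.
The smuggler minimizes the inspector's payoff; the smallest is 14/3, so the best response is Air.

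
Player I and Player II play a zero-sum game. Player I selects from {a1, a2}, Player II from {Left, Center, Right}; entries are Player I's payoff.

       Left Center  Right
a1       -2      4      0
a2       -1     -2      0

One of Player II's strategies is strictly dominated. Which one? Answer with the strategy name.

Left holds Player I's payoff strictly below Right in every row: -2 < 0, -1 < 0.
So Right is strictly dominated for Player II.

Right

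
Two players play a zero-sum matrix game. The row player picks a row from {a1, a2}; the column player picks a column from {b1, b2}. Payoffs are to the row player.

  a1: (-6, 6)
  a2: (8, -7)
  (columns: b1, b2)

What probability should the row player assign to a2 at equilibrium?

4/9

Row minima: a1 → -6, a2 → -7; maximin = -6.
Column maxima: b1 → 8, b2 → 6; minimax = 6.
-6 ≠ 6, so there is no saddle point; optimal play is mixed.
Let the row player play a1 with probability p. Expected payoff against b1: (-6)p + 8(1−p) = −14p + 8; against b2: 6p + (-7)(1−p) = 13p − 7.
Setting these equal: −14p + 8 = 13p − 7 ⇒ −27p = -15 ⇒ p = 5/9, and the value is (-14)·(5/9) + 8 = 2/9.
For the column player: with q = P(b1), equating a1's and a2's payoffs gives −12q + 6 = 15q − 7 ⇒ q = 13/27.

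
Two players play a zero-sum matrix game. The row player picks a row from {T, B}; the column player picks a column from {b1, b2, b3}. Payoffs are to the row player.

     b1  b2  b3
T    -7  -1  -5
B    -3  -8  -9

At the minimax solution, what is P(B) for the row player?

1/4

Row minima: T → -7, B → -9; maximin = -7.
Column maxima: b1 → -3, b2 → -1, b3 → -5; minimax = -5.
-7 ≠ -5, so there is no saddle point; optimal play is mixed.
b2 is strictly dominated by b3 (it gives the row player strictly more in every row), so the column player never plays it.
On the remaining 2×2 (T, B vs b1, b3):
Let the row player play T with probability p. Expected payoff against b1: (-7)p + (-3)(1−p) = −4p − 3; against b3: (-5)p + (-9)(1−p) = 4p − 9.
Setting these equal: −4p − 3 = 4p − 9 ⇒ −8p = -6 ⇒ p = 3/4, and the value is (-4)·(3/4) − 3 = -6.
For the column player: with q = P(b1), equating T's and B's payoffs gives −2q − 5 = 6q − 9 ⇒ q = 1/2.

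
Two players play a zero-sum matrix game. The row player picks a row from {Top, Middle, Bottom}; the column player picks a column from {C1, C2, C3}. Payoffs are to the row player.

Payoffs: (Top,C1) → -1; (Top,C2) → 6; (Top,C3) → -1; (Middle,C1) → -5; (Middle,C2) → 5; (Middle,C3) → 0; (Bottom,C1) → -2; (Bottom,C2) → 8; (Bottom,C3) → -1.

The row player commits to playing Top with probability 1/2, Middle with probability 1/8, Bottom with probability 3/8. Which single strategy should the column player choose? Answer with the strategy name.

C1

If the column player plays C1, the row player's expected payoff is (1/2)·(-1) + (1/8)·(-5) + (3/8)·(-2) = -15/8.
If the column player plays C2, the row player's expected payoff is (1/2)·6 + (1/8)·5 + (3/8)·8 = 53/8.
If the column player plays C3, the row player's expected payoff is (1/2)·(-1) + (1/8)·0 + (3/8)·(-1) = -7/8.
The column player minimizes the row player's payoff; the smallest is -15/8, so the best response is C1.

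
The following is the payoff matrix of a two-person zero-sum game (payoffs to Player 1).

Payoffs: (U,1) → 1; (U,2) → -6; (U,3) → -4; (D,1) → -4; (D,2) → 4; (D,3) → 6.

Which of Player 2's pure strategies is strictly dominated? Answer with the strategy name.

3

2 holds Player 1's payoff strictly below 3 in every row: -6 < -4, 4 < 6.
So 3 is strictly dominated for Player 2.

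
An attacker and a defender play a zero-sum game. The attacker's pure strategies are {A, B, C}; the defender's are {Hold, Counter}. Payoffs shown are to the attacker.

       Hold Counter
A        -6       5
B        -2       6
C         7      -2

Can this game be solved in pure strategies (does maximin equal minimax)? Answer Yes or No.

Row minima: A → -6, B → -2, C → -2; maximin = -2.
Column maxima: Hold → 7, Counter → 6; minimax = 6.
-2 ≠ 6, so no pure-strategy equilibrium exists.

No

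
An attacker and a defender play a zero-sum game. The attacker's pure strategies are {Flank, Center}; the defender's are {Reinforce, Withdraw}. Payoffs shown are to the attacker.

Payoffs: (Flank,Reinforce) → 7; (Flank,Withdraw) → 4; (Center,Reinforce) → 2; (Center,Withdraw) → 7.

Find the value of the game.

41/8

Row minima: Flank → 4, Center → 2; maximin = 4.
Column maxima: Reinforce → 7, Withdraw → 7; minimax = 7.
4 ≠ 7, so there is no saddle point; optimal play is mixed.
Let the attacker play Flank with probability p. Expected payoff against Reinforce: 7p + 2(1−p) = 5p + 2; against Withdraw: 4p + 7(1−p) = −3p + 7.
Setting these equal: 5p + 2 = −3p + 7 ⇒ 8p = 5 ⇒ p = 5/8, and the value is (5)·(5/8) + 2 = 41/8.
For the defender: with q = P(Reinforce), equating Flank's and Center's payoffs gives 3q + 4 = −5q + 7 ⇒ q = 3/8.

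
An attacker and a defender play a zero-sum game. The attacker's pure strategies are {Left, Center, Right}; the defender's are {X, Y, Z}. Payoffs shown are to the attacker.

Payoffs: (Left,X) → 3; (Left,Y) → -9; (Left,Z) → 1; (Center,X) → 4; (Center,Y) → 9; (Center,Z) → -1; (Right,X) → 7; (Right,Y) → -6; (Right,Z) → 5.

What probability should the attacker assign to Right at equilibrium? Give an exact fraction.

10/21

Row minima: Left → -9, Center → -1, Right → -6; maximin = -1.
Column maxima: X → 7, Y → 9, Z → 5; minimax = 5.
-1 ≠ 5, so there is no saddle point; optimal play is mixed.
Left is strictly dominated by Right, so the attacker never plays it.
X is strictly dominated by Z (it gives the attacker strictly more in every row), so the defender never plays it.
On the remaining 2×2 (Center, Right vs Y, Z):
Let the attacker play Center with probability p. Expected payoff against Y: 9p + (-6)(1−p) = 15p − 6; against Z: (-1)p + 5(1−p) = −6p + 5.
Setting these equal: 15p − 6 = −6p + 5 ⇒ 21p = 11 ⇒ p = 11/21, and the value is (15)·(11/21) − 6 = 13/7.
For the defender: with q = P(Y), equating Center's and Right's payoffs gives 10q − 1 = −11q + 5 ⇒ q = 2/7.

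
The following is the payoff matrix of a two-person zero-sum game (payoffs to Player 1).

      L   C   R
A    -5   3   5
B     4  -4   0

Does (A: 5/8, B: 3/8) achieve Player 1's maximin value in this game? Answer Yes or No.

No

Against L this mix gives (5/8)·(-5) + (3/8)·4 = -13/8.
Against C this mix gives (5/8)·3 + (3/8)·(-4) = 3/8.
Against R this mix gives (5/8)·5 + (3/8)·0 = 25/8.
Player 2 will play L, holding Player 1 to -13/8. Shifting weight toward the row that does better against L would raise this floor (the equalizing mix achieves -1/2 against both L and C), so the proposed strategy is not optimal.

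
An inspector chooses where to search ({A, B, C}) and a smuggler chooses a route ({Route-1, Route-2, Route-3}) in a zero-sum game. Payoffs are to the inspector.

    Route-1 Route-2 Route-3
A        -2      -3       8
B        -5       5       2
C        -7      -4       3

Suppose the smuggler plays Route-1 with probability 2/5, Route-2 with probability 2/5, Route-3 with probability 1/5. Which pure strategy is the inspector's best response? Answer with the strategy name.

Expected payoff of A: (2/5)·(-2) + (2/5)·(-3) + (1/5)·8 = -2/5.
Expected payoff of B: (2/5)·(-5) + (2/5)·5 + (1/5)·2 = 2/5.
Expected payoff of C: (2/5)·(-7) + (2/5)·(-4) + (1/5)·3 = -19/5.
The largest is 2/5, so the inspector's best response is B.

B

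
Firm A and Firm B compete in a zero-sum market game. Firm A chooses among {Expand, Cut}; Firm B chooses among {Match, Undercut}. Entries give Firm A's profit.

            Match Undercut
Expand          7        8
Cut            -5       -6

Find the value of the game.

Row minima: Expand → 7, Cut → -6; maximin = 7.
Column maxima: Match → 7, Undercut → 8; minimax = 7.
Since maximin = minimax = 7, there is a saddle point and the value is 7.

7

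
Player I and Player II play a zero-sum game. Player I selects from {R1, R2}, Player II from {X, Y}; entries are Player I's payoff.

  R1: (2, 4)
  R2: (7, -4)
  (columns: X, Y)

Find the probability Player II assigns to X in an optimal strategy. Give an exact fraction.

8/13

Row minima: R1 → 2, R2 → -4; maximin = 2.
Column maxima: X → 7, Y → 4; minimax = 4.
2 ≠ 4, so there is no saddle point; optimal play is mixed.
Let Player I play R1 with probability p. Expected payoff against X: 2p + 7(1−p) = −5p + 7; against Y: 4p + (-4)(1−p) = 8p − 4.
Setting these equal: −5p + 7 = 8p − 4 ⇒ −13p = -11 ⇒ p = 11/13, and the value is (-5)·(11/13) + 7 = 36/13.
For Player II: with q = P(X), equating R1's and R2's payoffs gives −2q + 4 = 11q − 4 ⇒ q = 8/13.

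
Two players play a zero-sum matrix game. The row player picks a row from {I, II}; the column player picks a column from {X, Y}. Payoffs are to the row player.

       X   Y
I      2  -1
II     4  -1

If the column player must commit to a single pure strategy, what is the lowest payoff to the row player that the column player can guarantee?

Column maxima: X → 4, Y → -1.
The smallest of these is -1.

-1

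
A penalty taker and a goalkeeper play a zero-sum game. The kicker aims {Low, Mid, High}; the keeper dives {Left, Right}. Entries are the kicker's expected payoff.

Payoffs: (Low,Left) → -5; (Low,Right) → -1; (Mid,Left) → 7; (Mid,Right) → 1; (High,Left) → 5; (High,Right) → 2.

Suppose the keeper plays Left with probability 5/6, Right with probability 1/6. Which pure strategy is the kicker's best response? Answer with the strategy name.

Expected payoff of Low: (5/6)·(-5) + (1/6)·(-1) = -13/3.
Expected payoff of Mid: (5/6)·7 + (1/6)·1 = 6.
Expected payoff of High: (5/6)·5 + (1/6)·2 = 9/2.
The largest is 6, so the kicker's best response is Mid.

Mid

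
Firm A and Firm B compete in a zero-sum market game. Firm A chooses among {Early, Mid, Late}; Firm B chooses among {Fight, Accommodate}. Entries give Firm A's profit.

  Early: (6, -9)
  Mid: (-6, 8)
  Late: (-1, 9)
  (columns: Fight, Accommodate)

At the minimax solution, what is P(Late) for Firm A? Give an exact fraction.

3/5

Row minima: Early → -9, Mid → -6, Late → -1; maximin = -1.
Column maxima: Fight → 6, Accommodate → 9; minimax = 6.
-1 ≠ 6, so there is no saddle point; optimal play is mixed.
Mid is strictly dominated by Late, so Firm A never plays it.
On the remaining 2×2 (Early, Late vs Fight, Accommodate):
Let Firm A play Early with probability p. Expected payoff against Fight: 6p + (-1)(1−p) = 7p − 1; against Accommodate: (-9)p + 9(1−p) = −18p + 9.
Setting these equal: 7p − 1 = −18p + 9 ⇒ 25p = 10 ⇒ p = 2/5, and the value is (7)·(2/5) − 1 = 9/5.
For Firm B: with q = P(Fight), equating Early's and Late's payoffs gives 15q − 9 = −10q + 9 ⇒ q = 18/25.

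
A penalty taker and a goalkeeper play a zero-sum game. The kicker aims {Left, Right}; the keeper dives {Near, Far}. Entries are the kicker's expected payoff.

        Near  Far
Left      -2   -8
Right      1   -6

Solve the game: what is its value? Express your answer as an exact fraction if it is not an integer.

-6

Row minima: Left → -8, Right → -6; maximin = -6.
Column maxima: Near → 1, Far → -6; minimax = -6.
Since maximin = minimax = -6, there is a saddle point and the value is -6.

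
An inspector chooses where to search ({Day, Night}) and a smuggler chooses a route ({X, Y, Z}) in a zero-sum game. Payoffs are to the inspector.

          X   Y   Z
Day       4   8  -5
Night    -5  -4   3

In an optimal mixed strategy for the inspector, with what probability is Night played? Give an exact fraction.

Row minima: Day → -5, Night → -5; maximin = -5.
Column maxima: X → 4, Y → 8, Z → 3; minimax = 3.
-5 ≠ 3, so there is no saddle point; optimal play is mixed.
Y is strictly dominated by X (it gives the inspector strictly more in every row), so the smuggler never plays it.
On the remaining 2×2 (Day, Night vs X, Z):
Let the inspector play Day with probability p. Expected payoff against X: 4p + (-5)(1−p) = 9p − 5; against Z: (-5)p + 3(1−p) = −8p + 3.
Setting these equal: 9p − 5 = −8p + 3 ⇒ 17p = 8 ⇒ p = 8/17, and the value is (9)·(8/17) − 5 = -13/17.
For the smuggler: with q = P(X), equating Day's and Night's payoffs gives 9q − 5 = −8q + 3 ⇒ q = 8/17.

9/17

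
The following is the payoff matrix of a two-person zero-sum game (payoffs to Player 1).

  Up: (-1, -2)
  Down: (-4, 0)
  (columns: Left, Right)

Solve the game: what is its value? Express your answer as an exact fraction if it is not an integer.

Row minima: Up → -2, Down → -4; maximin = -2.
Column maxima: Left → -1, Right → 0; minimax = -1.
-2 ≠ -1, so there is no saddle point; optimal play is mixed.
Let Player 1 play Up with probability p. Expected payoff against Left: (-1)p + (-4)(1−p) = 3p − 4; against Right: (-2)p + 0(1−p) = −2p.
Setting these equal: 3p − 4 = −2p ⇒ 5p = 4 ⇒ p = 4/5, and the value is (3)·(4/5) − 4 = -8/5.
For Player 2: with q = P(Left), equating Up's and Down's payoffs gives q − 2 = −4q ⇒ q = 2/5.

-8/5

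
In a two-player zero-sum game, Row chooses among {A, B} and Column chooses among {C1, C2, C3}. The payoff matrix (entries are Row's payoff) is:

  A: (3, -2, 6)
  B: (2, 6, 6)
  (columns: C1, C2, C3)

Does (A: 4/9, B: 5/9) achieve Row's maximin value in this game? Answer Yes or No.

Against C1 this mix gives (4/9)·3 + (5/9)·2 = 22/9.
Against C2 this mix gives (4/9)·(-2) + (5/9)·6 = 22/9.
Against C3 this mix gives (4/9)·6 + (5/9)·6 = 6.
All of Column's active replies (C1, C2) yield 22/9, and no column does worse for Row. The mix makes Column indifferent and guarantees 22/9, so it is optimal.

Yes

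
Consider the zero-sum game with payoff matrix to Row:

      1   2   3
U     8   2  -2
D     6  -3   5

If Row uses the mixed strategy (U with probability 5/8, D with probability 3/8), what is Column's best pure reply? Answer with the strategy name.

2

If Column plays 1, Row's expected payoff is (5/8)·8 + (3/8)·6 = 29/4.
If Column plays 2, Row's expected payoff is (5/8)·2 + (3/8)·(-3) = 1/8.
If Column plays 3, Row's expected payoff is (5/8)·(-2) + (3/8)·5 = 5/8.
Column minimizes Row's payoff; the smallest is 1/8, so the best response is 2.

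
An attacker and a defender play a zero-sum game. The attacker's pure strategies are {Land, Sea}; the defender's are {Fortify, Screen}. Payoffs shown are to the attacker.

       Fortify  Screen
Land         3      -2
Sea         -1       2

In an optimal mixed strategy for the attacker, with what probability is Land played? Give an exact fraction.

3/8

Row minima: Land → -2, Sea → -1; maximin = -1.
Column maxima: Fortify → 3, Screen → 2; minimax = 2.
-1 ≠ 2, so there is no saddle point; optimal play is mixed.
Let the attacker play Land with probability p. Expected payoff against Fortify: 3p + (-1)(1−p) = 4p − 1; against Screen: (-2)p + 2(1−p) = −4p + 2.
Setting these equal: 4p − 1 = −4p + 2 ⇒ 8p = 3 ⇒ p = 3/8, and the value is (4)·(3/8) − 1 = 1/2.
For the defender: with q = P(Fortify), equating Land's and Sea's payoffs gives 5q − 2 = −3q + 2 ⇒ q = 1/2.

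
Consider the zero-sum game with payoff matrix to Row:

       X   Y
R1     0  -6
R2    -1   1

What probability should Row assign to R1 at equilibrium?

Row minima: R1 → -6, R2 → -1; maximin = -1.
Column maxima: X → 0, Y → 1; minimax = 0.
-1 ≠ 0, so there is no saddle point; optimal play is mixed.
Let Row play R1 with probability p. Expected payoff against X: 0p + (-1)(1−p) = p − 1; against Y: (-6)p + 1(1−p) = −7p + 1.
Setting these equal: p − 1 = −7p + 1 ⇒ 8p = 2 ⇒ p = 1/4, and the value is (1)·(1/4) − 1 = -3/4.
For Column: with q = P(X), equating R1's and R2's payoffs gives 6q − 6 = −2q + 1 ⇒ q = 7/8.

1/4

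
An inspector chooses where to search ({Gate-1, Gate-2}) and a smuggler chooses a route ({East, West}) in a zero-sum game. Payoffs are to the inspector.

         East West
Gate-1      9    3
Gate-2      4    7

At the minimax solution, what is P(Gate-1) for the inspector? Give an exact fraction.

1/3

Row minima: Gate-1 → 3, Gate-2 → 4; maximin = 4.
Column maxima: East → 9, West → 7; minimax = 7.
4 ≠ 7, so there is no saddle point; optimal play is mixed.
Let the inspector play Gate-1 with probability p. Expected payoff against East: 9p + 4(1−p) = 5p + 4; against West: 3p + 7(1−p) = −4p + 7.
Setting these equal: 5p + 4 = −4p + 7 ⇒ 9p = 3 ⇒ p = 1/3, and the value is (5)·(1/3) + 4 = 17/3.
For the smuggler: with q = P(East), equating Gate-1's and Gate-2's payoffs gives 6q + 3 = −3q + 7 ⇒ q = 4/9.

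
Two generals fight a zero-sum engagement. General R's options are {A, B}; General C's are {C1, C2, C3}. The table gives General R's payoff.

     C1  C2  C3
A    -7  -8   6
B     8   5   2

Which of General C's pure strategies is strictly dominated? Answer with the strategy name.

C1

C2 holds General R's payoff strictly below C1 in every row: -8 < -7, 5 < 8.
So C1 is strictly dominated for General C.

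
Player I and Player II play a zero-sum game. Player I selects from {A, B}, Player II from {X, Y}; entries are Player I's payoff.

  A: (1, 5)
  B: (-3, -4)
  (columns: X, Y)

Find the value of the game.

Row minima: A → 1, B → -4; maximin = 1.
Column maxima: X → 1, Y → 5; minimax = 1.
Since maximin = minimax = 1, there is a saddle point and the value is 1.

1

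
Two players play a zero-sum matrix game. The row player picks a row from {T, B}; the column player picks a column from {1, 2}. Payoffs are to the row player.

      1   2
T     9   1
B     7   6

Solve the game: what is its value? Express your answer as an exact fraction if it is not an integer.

Row minima: T → 1, B → 6; maximin = 6.
Column maxima: 1 → 9, 2 → 6; minimax = 6.
Since maximin = minimax = 6, there is a saddle point and the value is 6.

6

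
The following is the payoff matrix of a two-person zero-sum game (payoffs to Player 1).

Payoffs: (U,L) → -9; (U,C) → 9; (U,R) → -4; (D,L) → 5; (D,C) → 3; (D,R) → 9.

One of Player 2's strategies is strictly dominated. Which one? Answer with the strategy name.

L holds Player 1's payoff strictly below R in every row: -9 < -4, 5 < 9.
So R is strictly dominated for Player 2.

R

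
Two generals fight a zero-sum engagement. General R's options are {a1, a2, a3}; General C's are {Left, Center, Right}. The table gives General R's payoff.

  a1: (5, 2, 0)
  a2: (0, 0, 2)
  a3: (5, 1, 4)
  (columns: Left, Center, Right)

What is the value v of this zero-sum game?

8/5

Row minima: a1 → 0, a2 → 0, a3 → 1; maximin = 1.
Column maxima: Left → 5, Center → 2, Right → 4; minimax = 2.
1 ≠ 2, so there is no saddle point; optimal play is mixed.
a2 is strictly dominated by a3, so General R never plays it.
With a2 eliminated, Left is strictly dominated by Center (it gives General R strictly more in every remaining row), so General C never plays it.
On the remaining 2×2 (a1, a3 vs Center, Right):
Let General R play a1 with probability p. Expected payoff against Center: 2p + 1(1−p) = p + 1; against Right: 0p + 4(1−p) = −4p + 4.
Setting these equal: p + 1 = −4p + 4 ⇒ 5p = 3 ⇒ p = 3/5, and the value is (1)·(3/5) + 1 = 8/5.
For General C: with q = P(Center), equating a1's and a3's payoffs gives 2q = −3q + 4 ⇒ q = 4/5.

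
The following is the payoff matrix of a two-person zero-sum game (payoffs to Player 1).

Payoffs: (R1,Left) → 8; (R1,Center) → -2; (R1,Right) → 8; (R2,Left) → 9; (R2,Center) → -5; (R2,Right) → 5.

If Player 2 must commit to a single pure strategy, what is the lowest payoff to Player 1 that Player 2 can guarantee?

-2

Column maxima: Left → 9, Center → -2, Right → 8.
The smallest of these is -2.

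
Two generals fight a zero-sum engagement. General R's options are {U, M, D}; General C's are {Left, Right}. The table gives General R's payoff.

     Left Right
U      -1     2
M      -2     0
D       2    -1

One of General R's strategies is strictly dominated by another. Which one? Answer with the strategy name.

M

U gives a strictly higher payoff than M against every column: -1 > -2, 2 > 0.
So M is strictly dominated and General R never plays it.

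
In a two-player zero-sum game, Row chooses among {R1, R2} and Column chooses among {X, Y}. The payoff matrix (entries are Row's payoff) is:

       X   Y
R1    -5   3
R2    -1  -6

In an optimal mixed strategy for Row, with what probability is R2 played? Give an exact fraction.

8/13

Row minima: R1 → -5, R2 → -6; maximin = -5.
Column maxima: X → -1, Y → 3; minimax = -1.
-5 ≠ -1, so there is no saddle point; optimal play is mixed.
Let Row play R1 with probability p. Expected payoff against X: (-5)p + (-1)(1−p) = −4p − 1; against Y: 3p + (-6)(1−p) = 9p − 6.
Setting these equal: −4p − 1 = 9p − 6 ⇒ −13p = -5 ⇒ p = 5/13, and the value is (-4)·(5/13) − 1 = -33/13.
For Column: with q = P(X), equating R1's and R2's payoffs gives −8q + 3 = 5q − 6 ⇒ q = 9/13.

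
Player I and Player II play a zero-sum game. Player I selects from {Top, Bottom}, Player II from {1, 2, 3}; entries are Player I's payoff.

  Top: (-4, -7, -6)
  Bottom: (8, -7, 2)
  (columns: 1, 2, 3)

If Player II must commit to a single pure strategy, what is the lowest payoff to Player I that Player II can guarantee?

Column maxima: 1 → 8, 2 → -7, 3 → 2.
The smallest of these is -7.

-7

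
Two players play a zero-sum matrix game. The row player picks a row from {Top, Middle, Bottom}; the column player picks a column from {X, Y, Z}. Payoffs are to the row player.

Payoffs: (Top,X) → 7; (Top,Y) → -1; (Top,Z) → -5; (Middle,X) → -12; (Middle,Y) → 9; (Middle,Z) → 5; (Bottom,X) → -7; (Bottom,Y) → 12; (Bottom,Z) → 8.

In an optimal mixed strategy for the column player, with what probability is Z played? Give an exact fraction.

14/27

Row minima: Top → -5, Middle → -12, Bottom → -7; maximin = -5.
Column maxima: X → 7, Y → 12, Z → 8; minimax = 7.
-5 ≠ 7, so there is no saddle point; optimal play is mixed.
Middle is strictly dominated by Bottom, so the row player never plays it.
Y is strictly dominated by Z (it gives the row player strictly more in every row), so the column player never plays it.
On the remaining 2×2 (Top, Bottom vs X, Z):
Let the row player play Top with probability p. Expected payoff against X: 7p + (-7)(1−p) = 14p − 7; against Z: (-5)p + 8(1−p) = −13p + 8.
Setting these equal: 14p − 7 = −13p + 8 ⇒ 27p = 15 ⇒ p = 5/9, and the value is (14)·(5/9) − 7 = 7/9.
For the column player: with q = P(X), equating Top's and Bottom's payoffs gives 12q − 5 = −15q + 8 ⇒ q = 13/27.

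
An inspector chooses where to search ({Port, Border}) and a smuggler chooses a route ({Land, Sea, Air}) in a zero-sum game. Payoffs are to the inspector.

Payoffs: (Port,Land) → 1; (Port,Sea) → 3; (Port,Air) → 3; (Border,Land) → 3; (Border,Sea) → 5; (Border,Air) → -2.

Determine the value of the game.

11/7

Row minima: Port → 1, Border → -2; maximin = 1.
Column maxima: Land → 3, Sea → 5, Air → 3; minimax = 3.
1 ≠ 3, so there is no saddle point; optimal play is mixed.
Sea is strictly dominated by Land (it gives the inspector strictly more in every row), so the smuggler never plays it.
On the remaining 2×2 (Port, Border vs Land, Air):
Let the inspector play Port with probability p. Expected payoff against Land: 1p + 3(1−p) = −2p + 3; against Air: 3p + (-2)(1−p) = 5p − 2.
Setting these equal: −2p + 3 = 5p − 2 ⇒ −7p = -5 ⇒ p = 5/7, and the value is (-2)·(5/7) + 3 = 11/7.
For the smuggler: with q = P(Land), equating Port's and Border's payoffs gives −2q + 3 = 5q − 2 ⇒ q = 5/7.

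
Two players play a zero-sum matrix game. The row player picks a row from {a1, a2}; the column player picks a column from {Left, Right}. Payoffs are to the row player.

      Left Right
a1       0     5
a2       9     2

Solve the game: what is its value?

15/4

Row minima: a1 → 0, a2 → 2; maximin = 2.
Column maxima: Left → 9, Right → 5; minimax = 5.
2 ≠ 5, so there is no saddle point; optimal play is mixed.
Let the row player play a1 with probability p. Expected payoff against Left: 0p + 9(1−p) = −9p + 9; against Right: 5p + 2(1−p) = 3p + 2.
Setting these equal: −9p + 9 = 3p + 2 ⇒ −12p = -7 ⇒ p = 7/12, and the value is (-9)·(7/12) + 9 = 15/4.
For the column player: with q = P(Left), equating a1's and a2's payoffs gives −5q + 5 = 7q + 2 ⇒ q = 1/4.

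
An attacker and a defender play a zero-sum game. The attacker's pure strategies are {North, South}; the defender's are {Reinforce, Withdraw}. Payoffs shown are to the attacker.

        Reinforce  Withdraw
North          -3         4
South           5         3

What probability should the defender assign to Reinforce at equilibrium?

1/9

Row minima: North → -3, South → 3; maximin = 3.
Column maxima: Reinforce → 5, Withdraw → 4; minimax = 4.
3 ≠ 4, so there is no saddle point; optimal play is mixed.
Let the attacker play North with probability p. Expected payoff against Reinforce: (-3)p + 5(1−p) = −8p + 5; against Withdraw: 4p + 3(1−p) = p + 3.
Setting these equal: −8p + 5 = p + 3 ⇒ −9p = -2 ⇒ p = 2/9, and the value is (-8)·(2/9) + 5 = 29/9.
For the defender: with q = P(Reinforce), equating North's and South's payoffs gives −7q + 4 = 2q + 3 ⇒ q = 1/9.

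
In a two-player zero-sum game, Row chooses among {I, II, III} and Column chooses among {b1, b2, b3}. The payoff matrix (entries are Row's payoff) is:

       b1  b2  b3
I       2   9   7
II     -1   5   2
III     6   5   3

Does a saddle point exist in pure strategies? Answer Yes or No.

No

Row minima: I → 2, II → -1, III → 3; maximin = 3.
Column maxima: b1 → 6, b2 → 9, b3 → 7; minimax = 6.
3 ≠ 6, so no pure-strategy equilibrium exists.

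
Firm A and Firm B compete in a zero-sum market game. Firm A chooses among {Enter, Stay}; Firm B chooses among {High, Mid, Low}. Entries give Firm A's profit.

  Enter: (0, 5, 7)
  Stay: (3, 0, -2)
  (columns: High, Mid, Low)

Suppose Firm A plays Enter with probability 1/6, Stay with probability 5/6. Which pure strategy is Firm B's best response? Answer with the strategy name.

Low

If Firm B plays High, Firm A's expected payoff is (1/6)·0 + (5/6)·3 = 5/2.
If Firm B plays Mid, Firm A's expected payoff is (1/6)·5 + (5/6)·0 = 5/6.
If Firm B plays Low, Firm A's expected payoff is (1/6)·7 + (5/6)·(-2) = -1/2.
Firm B minimizes Firm A's payoff; the smallest is -1/2, so the best response is Low.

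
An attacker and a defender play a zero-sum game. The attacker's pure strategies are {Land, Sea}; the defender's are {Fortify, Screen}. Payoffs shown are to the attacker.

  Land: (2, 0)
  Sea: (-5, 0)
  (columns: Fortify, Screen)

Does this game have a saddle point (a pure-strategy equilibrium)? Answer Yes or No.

Row minima: Land → 0, Sea → -5; maximin = 0.
Column maxima: Fortify → 2, Screen → 0; minimax = 0.
maximin = minimax = 0, so a saddle point exists.

Yes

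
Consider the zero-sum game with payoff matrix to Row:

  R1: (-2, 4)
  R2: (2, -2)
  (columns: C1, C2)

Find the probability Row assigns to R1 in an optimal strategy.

Row minima: R1 → -2, R2 → -2; maximin = -2.
Column maxima: C1 → 2, C2 → 4; minimax = 2.
-2 ≠ 2, so there is no saddle point; optimal play is mixed.
Let Row play R1 with probability p. Expected payoff against C1: (-2)p + 2(1−p) = −4p + 2; against C2: 4p + (-2)(1−p) = 6p − 2.
Setting these equal: −4p + 2 = 6p − 2 ⇒ −10p = -4 ⇒ p = 2/5, and the value is (-4)·(2/5) + 2 = 2/5.
For Column: with q = P(C1), equating R1's and R2's payoffs gives −6q + 4 = 4q − 2 ⇒ q = 3/5.

2/5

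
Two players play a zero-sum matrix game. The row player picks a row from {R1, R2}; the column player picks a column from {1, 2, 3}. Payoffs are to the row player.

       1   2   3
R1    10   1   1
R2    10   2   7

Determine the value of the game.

Row minima: R1 → 1, R2 → 2; maximin = 2.
Column maxima: 1 → 10, 2 → 2, 3 → 7; minimax = 2.
Since maximin = minimax = 2, there is a saddle point and the value is 2.

2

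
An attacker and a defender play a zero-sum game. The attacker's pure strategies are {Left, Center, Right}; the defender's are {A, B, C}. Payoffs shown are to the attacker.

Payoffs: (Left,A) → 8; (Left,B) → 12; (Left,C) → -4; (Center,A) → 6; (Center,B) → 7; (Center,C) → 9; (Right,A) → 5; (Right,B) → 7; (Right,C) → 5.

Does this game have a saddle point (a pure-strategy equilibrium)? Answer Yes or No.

Row minima: Left → -4, Center → 6, Right → 5; maximin = 6.
Column maxima: A → 8, B → 12, C → 9; minimax = 8.
6 ≠ 8, so no pure-strategy equilibrium exists.

No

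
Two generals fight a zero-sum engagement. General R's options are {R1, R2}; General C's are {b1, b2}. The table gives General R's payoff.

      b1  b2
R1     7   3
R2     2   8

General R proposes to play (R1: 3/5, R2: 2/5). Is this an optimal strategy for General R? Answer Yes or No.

Against b1 this mix gives (3/5)·7 + (2/5)·2 = 5.
Against b2 this mix gives (3/5)·3 + (2/5)·8 = 5.
All of General C's active replies (b1, b2) yield 5, and no column does worse for General R. The mix makes General C indifferent and guarantees 5, so it is optimal.

Yes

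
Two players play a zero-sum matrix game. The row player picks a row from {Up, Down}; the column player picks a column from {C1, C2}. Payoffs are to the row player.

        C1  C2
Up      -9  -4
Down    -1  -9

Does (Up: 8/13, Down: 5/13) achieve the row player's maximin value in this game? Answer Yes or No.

Yes

Against C1 this mix gives (8/13)·(-9) + (5/13)·(-1) = -77/13.
Against C2 this mix gives (8/13)·(-4) + (5/13)·(-9) = -77/13.
All of the column player's active replies (C1, C2) yield -77/13, and no column does worse for the row player. The mix makes the column player indifferent and guarantees -77/13, so it is optimal.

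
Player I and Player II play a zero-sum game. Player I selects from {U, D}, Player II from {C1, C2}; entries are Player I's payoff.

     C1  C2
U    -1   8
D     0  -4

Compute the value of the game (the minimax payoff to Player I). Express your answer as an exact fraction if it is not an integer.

-4/13

Row minima: U → -1, D → -4; maximin = -1.
Column maxima: C1 → 0, C2 → 8; minimax = 0.
-1 ≠ 0, so there is no saddle point; optimal play is mixed.
Let Player I play U with probability p. Expected payoff against C1: (-1)p + 0(1−p) = −p; against C2: 8p + (-4)(1−p) = 12p − 4.
Setting these equal: −p = 12p − 4 ⇒ −13p = -4 ⇒ p = 4/13, and the value is (-1)·(4/13) = -4/13.
For Player II: with q = P(C1), equating U's and D's payoffs gives −9q + 8 = 4q − 4 ⇒ q = 12/13.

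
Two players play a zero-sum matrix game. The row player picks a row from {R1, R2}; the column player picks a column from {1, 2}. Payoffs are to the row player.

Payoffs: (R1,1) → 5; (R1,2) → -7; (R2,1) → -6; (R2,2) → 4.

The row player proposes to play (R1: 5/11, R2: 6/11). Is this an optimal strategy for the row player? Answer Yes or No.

Against 1 this mix gives (5/11)·5 + (6/11)·(-6) = -1.
Against 2 this mix gives (5/11)·(-7) + (6/11)·4 = -1.
All of the column player's active replies (1, 2) yield -1, and no column does worse for the row player. The mix makes the column player indifferent and guarantees -1, so it is optimal.

Yes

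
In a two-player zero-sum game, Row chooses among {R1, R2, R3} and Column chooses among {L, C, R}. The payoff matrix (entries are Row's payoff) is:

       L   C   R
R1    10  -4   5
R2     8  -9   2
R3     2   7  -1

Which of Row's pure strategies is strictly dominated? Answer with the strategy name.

R2

R1 gives a strictly higher payoff than R2 against every column: 10 > 8, -4 > -9, 5 > 2.
So R2 is strictly dominated and Row never plays it.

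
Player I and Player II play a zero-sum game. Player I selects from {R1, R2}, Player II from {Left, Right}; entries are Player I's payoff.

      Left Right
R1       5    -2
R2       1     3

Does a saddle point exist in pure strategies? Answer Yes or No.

Row minima: R1 → -2, R2 → 1; maximin = 1.
Column maxima: Left → 5, Right → 3; minimax = 3.
1 ≠ 3, so no pure-strategy equilibrium exists.

No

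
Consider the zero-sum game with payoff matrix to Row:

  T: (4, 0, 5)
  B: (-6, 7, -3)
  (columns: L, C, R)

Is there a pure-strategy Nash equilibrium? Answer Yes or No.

Row minima: T → 0, B → -6; maximin = 0.
Column maxima: L → 4, C → 7, R → 5; minimax = 4.
0 ≠ 4, so no pure-strategy equilibrium exists.

No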